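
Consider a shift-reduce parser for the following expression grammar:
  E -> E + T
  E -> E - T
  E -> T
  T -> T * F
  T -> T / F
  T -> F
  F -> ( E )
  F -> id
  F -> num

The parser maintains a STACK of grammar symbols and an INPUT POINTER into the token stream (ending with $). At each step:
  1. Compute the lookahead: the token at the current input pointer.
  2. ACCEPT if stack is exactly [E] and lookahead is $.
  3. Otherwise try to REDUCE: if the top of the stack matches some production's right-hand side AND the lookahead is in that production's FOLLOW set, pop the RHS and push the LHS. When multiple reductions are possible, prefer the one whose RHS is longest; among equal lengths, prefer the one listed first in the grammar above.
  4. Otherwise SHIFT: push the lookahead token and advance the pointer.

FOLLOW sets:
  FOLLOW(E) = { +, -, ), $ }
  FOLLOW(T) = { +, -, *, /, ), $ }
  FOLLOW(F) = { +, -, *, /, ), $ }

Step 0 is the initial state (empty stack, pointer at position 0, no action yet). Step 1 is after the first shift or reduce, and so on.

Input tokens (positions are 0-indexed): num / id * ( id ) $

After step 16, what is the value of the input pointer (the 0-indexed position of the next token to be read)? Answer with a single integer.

Answer: 7

Derivation:
Step 1: shift num. Stack=[num] ptr=1 lookahead=/ remaining=[/ id * ( id ) $]
Step 2: reduce F->num. Stack=[F] ptr=1 lookahead=/ remaining=[/ id * ( id ) $]
Step 3: reduce T->F. Stack=[T] ptr=1 lookahead=/ remaining=[/ id * ( id ) $]
Step 4: shift /. Stack=[T /] ptr=2 lookahead=id remaining=[id * ( id ) $]
Step 5: shift id. Stack=[T / id] ptr=3 lookahead=* remaining=[* ( id ) $]
Step 6: reduce F->id. Stack=[T / F] ptr=3 lookahead=* remaining=[* ( id ) $]
Step 7: reduce T->T / F. Stack=[T] ptr=3 lookahead=* remaining=[* ( id ) $]
Step 8: shift *. Stack=[T *] ptr=4 lookahead=( remaining=[( id ) $]
Step 9: shift (. Stack=[T * (] ptr=5 lookahead=id remaining=[id ) $]
Step 10: shift id. Stack=[T * ( id] ptr=6 lookahead=) remaining=[) $]
Step 11: reduce F->id. Stack=[T * ( F] ptr=6 lookahead=) remaining=[) $]
Step 12: reduce T->F. Stack=[T * ( T] ptr=6 lookahead=) remaining=[) $]
Step 13: reduce E->T. Stack=[T * ( E] ptr=6 lookahead=) remaining=[) $]
Step 14: shift ). Stack=[T * ( E )] ptr=7 lookahead=$ remaining=[$]
Step 15: reduce F->( E ). Stack=[T * F] ptr=7 lookahead=$ remaining=[$]
Step 16: reduce T->T * F. Stack=[T] ptr=7 lookahead=$ remaining=[$]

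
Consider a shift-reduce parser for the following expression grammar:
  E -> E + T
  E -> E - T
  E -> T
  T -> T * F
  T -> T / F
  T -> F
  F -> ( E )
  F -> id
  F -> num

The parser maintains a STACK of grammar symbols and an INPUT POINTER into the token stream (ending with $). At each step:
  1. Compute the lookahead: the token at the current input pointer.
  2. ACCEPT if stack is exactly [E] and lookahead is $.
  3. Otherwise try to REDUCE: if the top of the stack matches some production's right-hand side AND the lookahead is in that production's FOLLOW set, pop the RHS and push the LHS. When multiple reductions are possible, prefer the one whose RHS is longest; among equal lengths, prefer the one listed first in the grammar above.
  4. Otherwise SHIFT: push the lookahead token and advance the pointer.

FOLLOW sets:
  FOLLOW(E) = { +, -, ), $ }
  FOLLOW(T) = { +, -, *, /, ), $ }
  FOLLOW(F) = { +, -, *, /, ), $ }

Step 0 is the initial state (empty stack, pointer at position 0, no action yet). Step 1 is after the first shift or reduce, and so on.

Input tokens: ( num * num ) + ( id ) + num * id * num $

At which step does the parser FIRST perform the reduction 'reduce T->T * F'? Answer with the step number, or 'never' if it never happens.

Step 1: shift (. Stack=[(] ptr=1 lookahead=num remaining=[num * num ) + ( id ) + num * id * num $]
Step 2: shift num. Stack=[( num] ptr=2 lookahead=* remaining=[* num ) + ( id ) + num * id * num $]
Step 3: reduce F->num. Stack=[( F] ptr=2 lookahead=* remaining=[* num ) + ( id ) + num * id * num $]
Step 4: reduce T->F. Stack=[( T] ptr=2 lookahead=* remaining=[* num ) + ( id ) + num * id * num $]
Step 5: shift *. Stack=[( T *] ptr=3 lookahead=num remaining=[num ) + ( id ) + num * id * num $]
Step 6: shift num. Stack=[( T * num] ptr=4 lookahead=) remaining=[) + ( id ) + num * id * num $]
Step 7: reduce F->num. Stack=[( T * F] ptr=4 lookahead=) remaining=[) + ( id ) + num * id * num $]
Step 8: reduce T->T * F. Stack=[( T] ptr=4 lookahead=) remaining=[) + ( id ) + num * id * num $]

Answer: 8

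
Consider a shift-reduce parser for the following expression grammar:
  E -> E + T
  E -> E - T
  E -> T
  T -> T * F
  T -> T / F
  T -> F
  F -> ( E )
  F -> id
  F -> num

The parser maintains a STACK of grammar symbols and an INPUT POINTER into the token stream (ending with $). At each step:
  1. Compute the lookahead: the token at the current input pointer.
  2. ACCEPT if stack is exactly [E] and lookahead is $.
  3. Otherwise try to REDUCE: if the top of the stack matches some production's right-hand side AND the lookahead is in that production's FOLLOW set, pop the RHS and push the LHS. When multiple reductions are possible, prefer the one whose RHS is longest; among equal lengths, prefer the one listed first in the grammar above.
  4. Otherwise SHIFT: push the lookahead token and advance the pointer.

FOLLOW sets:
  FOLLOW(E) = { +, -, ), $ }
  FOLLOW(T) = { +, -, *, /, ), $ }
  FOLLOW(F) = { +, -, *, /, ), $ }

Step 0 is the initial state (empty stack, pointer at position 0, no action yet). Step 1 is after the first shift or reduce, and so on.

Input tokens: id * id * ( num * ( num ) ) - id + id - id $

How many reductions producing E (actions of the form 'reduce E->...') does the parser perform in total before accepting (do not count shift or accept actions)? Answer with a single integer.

Step 1: shift id. Stack=[id] ptr=1 lookahead=* remaining=[* id * ( num * ( num ) ) - id + id - id $]
Step 2: reduce F->id. Stack=[F] ptr=1 lookahead=* remaining=[* id * ( num * ( num ) ) - id + id - id $]
Step 3: reduce T->F. Stack=[T] ptr=1 lookahead=* remaining=[* id * ( num * ( num ) ) - id + id - id $]
Step 4: shift *. Stack=[T *] ptr=2 lookahead=id remaining=[id * ( num * ( num ) ) - id + id - id $]
Step 5: shift id. Stack=[T * id] ptr=3 lookahead=* remaining=[* ( num * ( num ) ) - id + id - id $]
Step 6: reduce F->id. Stack=[T * F] ptr=3 lookahead=* remaining=[* ( num * ( num ) ) - id + id - id $]
Step 7: reduce T->T * F. Stack=[T] ptr=3 lookahead=* remaining=[* ( num * ( num ) ) - id + id - id $]
Step 8: shift *. Stack=[T *] ptr=4 lookahead=( remaining=[( num * ( num ) ) - id + id - id $]
Step 9: shift (. Stack=[T * (] ptr=5 lookahead=num remaining=[num * ( num ) ) - id + id - id $]
Step 10: shift num. Stack=[T * ( num] ptr=6 lookahead=* remaining=[* ( num ) ) - id + id - id $]
Step 11: reduce F->num. Stack=[T * ( F] ptr=6 lookahead=* remaining=[* ( num ) ) - id + id - id $]
Step 12: reduce T->F. Stack=[T * ( T] ptr=6 lookahead=* remaining=[* ( num ) ) - id + id - id $]
Step 13: shift *. Stack=[T * ( T *] ptr=7 lookahead=( remaining=[( num ) ) - id + id - id $]
Step 14: shift (. Stack=[T * ( T * (] ptr=8 lookahead=num remaining=[num ) ) - id + id - id $]
Step 15: shift num. Stack=[T * ( T * ( num] ptr=9 lookahead=) remaining=[) ) - id + id - id $]
Step 16: reduce F->num. Stack=[T * ( T * ( F] ptr=9 lookahead=) remaining=[) ) - id + id - id $]
Step 17: reduce T->F. Stack=[T * ( T * ( T] ptr=9 lookahead=) remaining=[) ) - id + id - id $]
Step 18: reduce E->T. Stack=[T * ( T * ( E] ptr=9 lookahead=) remaining=[) ) - id + id - id $]
Step 19: shift ). Stack=[T * ( T * ( E )] ptr=10 lookahead=) remaining=[) - id + id - id $]
Step 20: reduce F->( E ). Stack=[T * ( T * F] ptr=10 lookahead=) remaining=[) - id + id - id $]
Step 21: reduce T->T * F. Stack=[T * ( T] ptr=10 lookahead=) remaining=[) - id + id - id $]
Step 22: reduce E->T. Stack=[T * ( E] ptr=10 lookahead=) remaining=[) - id + id - id $]
Step 23: shift ). Stack=[T * ( E )] ptr=11 lookahead=- remaining=[- id + id - id $]
Step 24: reduce F->( E ). Stack=[T * F] ptr=11 lookahead=- remaining=[- id + id - id $]
Step 25: reduce T->T * F. Stack=[T] ptr=11 lookahead=- remaining=[- id + id - id $]
Step 26: reduce E->T. Stack=[E] ptr=11 lookahead=- remaining=[- id + id - id $]
Step 27: shift -. Stack=[E -] ptr=12 lookahead=id remaining=[id + id - id $]
Step 28: shift id. Stack=[E - id] ptr=13 lookahead=+ remaining=[+ id - id $]
Step 29: reduce F->id. Stack=[E - F] ptr=13 lookahead=+ remaining=[+ id - id $]
Step 30: reduce T->F. Stack=[E - T] ptr=13 lookahead=+ remaining=[+ id - id $]
Step 31: reduce E->E - T. Stack=[E] ptr=13 lookahead=+ remaining=[+ id - id $]
Step 32: shift +. Stack=[E +] ptr=14 lookahead=id remaining=[id - id $]
Step 33: shift id. Stack=[E + id] ptr=15 lookahead=- remaining=[- id $]
Step 34: reduce F->id. Stack=[E + F] ptr=15 lookahead=- remaining=[- id $]
Step 35: reduce T->F. Stack=[E + T] ptr=15 lookahead=- remaining=[- id $]
Step 36: reduce E->E + T. Stack=[E] ptr=15 lookahead=- remaining=[- id $]
Step 37: shift -. Stack=[E -] ptr=16 lookahead=id remaining=[id $]
Step 38: shift id. Stack=[E - id] ptr=17 lookahead=$ remaining=[$]
Step 39: reduce F->id. Stack=[E - F] ptr=17 lookahead=$ remaining=[$]
Step 40: reduce T->F. Stack=[E - T] ptr=17 lookahead=$ remaining=[$]
Step 41: reduce E->E - T. Stack=[E] ptr=17 lookahead=$ remaining=[$]
Step 42: accept. Stack=[E] ptr=17 lookahead=$ remaining=[$]

Answer: 6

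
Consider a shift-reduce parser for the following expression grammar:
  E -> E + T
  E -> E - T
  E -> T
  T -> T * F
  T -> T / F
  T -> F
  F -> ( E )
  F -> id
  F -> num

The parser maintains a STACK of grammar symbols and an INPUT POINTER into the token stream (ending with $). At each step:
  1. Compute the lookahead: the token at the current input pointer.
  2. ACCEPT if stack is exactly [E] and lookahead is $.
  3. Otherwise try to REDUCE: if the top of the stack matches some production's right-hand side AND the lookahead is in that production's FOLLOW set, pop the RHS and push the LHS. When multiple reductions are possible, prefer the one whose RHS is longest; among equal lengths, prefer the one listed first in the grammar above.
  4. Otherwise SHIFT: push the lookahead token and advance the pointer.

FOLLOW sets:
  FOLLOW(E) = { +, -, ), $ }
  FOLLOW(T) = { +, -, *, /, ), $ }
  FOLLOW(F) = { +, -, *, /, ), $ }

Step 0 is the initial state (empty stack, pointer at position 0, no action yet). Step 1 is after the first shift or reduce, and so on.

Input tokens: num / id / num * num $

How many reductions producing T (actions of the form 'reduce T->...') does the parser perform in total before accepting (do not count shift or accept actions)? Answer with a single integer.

Answer: 4

Derivation:
Step 1: shift num. Stack=[num] ptr=1 lookahead=/ remaining=[/ id / num * num $]
Step 2: reduce F->num. Stack=[F] ptr=1 lookahead=/ remaining=[/ id / num * num $]
Step 3: reduce T->F. Stack=[T] ptr=1 lookahead=/ remaining=[/ id / num * num $]
Step 4: shift /. Stack=[T /] ptr=2 lookahead=id remaining=[id / num * num $]
Step 5: shift id. Stack=[T / id] ptr=3 lookahead=/ remaining=[/ num * num $]
Step 6: reduce F->id. Stack=[T / F] ptr=3 lookahead=/ remaining=[/ num * num $]
Step 7: reduce T->T / F. Stack=[T] ptr=3 lookahead=/ remaining=[/ num * num $]
Step 8: shift /. Stack=[T /] ptr=4 lookahead=num remaining=[num * num $]
Step 9: shift num. Stack=[T / num] ptr=5 lookahead=* remaining=[* num $]
Step 10: reduce F->num. Stack=[T / F] ptr=5 lookahead=* remaining=[* num $]
Step 11: reduce T->T / F. Stack=[T] ptr=5 lookahead=* remaining=[* num $]
Step 12: shift *. Stack=[T *] ptr=6 lookahead=num remaining=[num $]
Step 13: shift num. Stack=[T * num] ptr=7 lookahead=$ remaining=[$]
Step 14: reduce F->num. Stack=[T * F] ptr=7 lookahead=$ remaining=[$]
Step 15: reduce T->T * F. Stack=[T] ptr=7 lookahead=$ remaining=[$]
Step 16: reduce E->T. Stack=[E] ptr=7 lookahead=$ remaining=[$]
Step 17: accept. Stack=[E] ptr=7 lookahead=$ remaining=[$]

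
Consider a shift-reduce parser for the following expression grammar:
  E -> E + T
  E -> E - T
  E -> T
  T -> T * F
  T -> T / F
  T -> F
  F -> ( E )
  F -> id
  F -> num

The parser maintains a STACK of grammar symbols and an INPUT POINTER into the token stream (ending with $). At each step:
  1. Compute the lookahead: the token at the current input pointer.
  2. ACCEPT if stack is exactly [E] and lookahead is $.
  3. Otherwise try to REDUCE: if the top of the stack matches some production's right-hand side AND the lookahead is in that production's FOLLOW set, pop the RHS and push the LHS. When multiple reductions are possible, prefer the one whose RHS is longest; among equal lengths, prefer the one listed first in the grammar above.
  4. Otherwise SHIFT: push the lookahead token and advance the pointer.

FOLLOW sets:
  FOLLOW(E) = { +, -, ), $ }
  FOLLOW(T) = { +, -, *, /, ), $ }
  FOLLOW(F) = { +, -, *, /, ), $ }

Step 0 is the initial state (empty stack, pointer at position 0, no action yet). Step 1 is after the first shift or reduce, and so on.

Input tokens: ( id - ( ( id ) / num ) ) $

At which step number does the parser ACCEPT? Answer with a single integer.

Step 1: shift (. Stack=[(] ptr=1 lookahead=id remaining=[id - ( ( id ) / num ) ) $]
Step 2: shift id. Stack=[( id] ptr=2 lookahead=- remaining=[- ( ( id ) / num ) ) $]
Step 3: reduce F->id. Stack=[( F] ptr=2 lookahead=- remaining=[- ( ( id ) / num ) ) $]
Step 4: reduce T->F. Stack=[( T] ptr=2 lookahead=- remaining=[- ( ( id ) / num ) ) $]
Step 5: reduce E->T. Stack=[( E] ptr=2 lookahead=- remaining=[- ( ( id ) / num ) ) $]
Step 6: shift -. Stack=[( E -] ptr=3 lookahead=( remaining=[( ( id ) / num ) ) $]
Step 7: shift (. Stack=[( E - (] ptr=4 lookahead=( remaining=[( id ) / num ) ) $]
Step 8: shift (. Stack=[( E - ( (] ptr=5 lookahead=id remaining=[id ) / num ) ) $]
Step 9: shift id. Stack=[( E - ( ( id] ptr=6 lookahead=) remaining=[) / num ) ) $]
Step 10: reduce F->id. Stack=[( E - ( ( F] ptr=6 lookahead=) remaining=[) / num ) ) $]
Step 11: reduce T->F. Stack=[( E - ( ( T] ptr=6 lookahead=) remaining=[) / num ) ) $]
Step 12: reduce E->T. Stack=[( E - ( ( E] ptr=6 lookahead=) remaining=[) / num ) ) $]
Step 13: shift ). Stack=[( E - ( ( E )] ptr=7 lookahead=/ remaining=[/ num ) ) $]
Step 14: reduce F->( E ). Stack=[( E - ( F] ptr=7 lookahead=/ remaining=[/ num ) ) $]
Step 15: reduce T->F. Stack=[( E - ( T] ptr=7 lookahead=/ remaining=[/ num ) ) $]
Step 16: shift /. Stack=[( E - ( T /] ptr=8 lookahead=num remaining=[num ) ) $]
Step 17: shift num. Stack=[( E - ( T / num] ptr=9 lookahead=) remaining=[) ) $]
Step 18: reduce F->num. Stack=[( E - ( T / F] ptr=9 lookahead=) remaining=[) ) $]
Step 19: reduce T->T / F. Stack=[( E - ( T] ptr=9 lookahead=) remaining=[) ) $]
Step 20: reduce E->T. Stack=[( E - ( E] ptr=9 lookahead=) remaining=[) ) $]
Step 21: shift ). Stack=[( E - ( E )] ptr=10 lookahead=) remaining=[) $]
Step 22: reduce F->( E ). Stack=[( E - F] ptr=10 lookahead=) remaining=[) $]
Step 23: reduce T->F. Stack=[( E - T] ptr=10 lookahead=) remaining=[) $]
Step 24: reduce E->E - T. Stack=[( E] ptr=10 lookahead=) remaining=[) $]
Step 25: shift ). Stack=[( E )] ptr=11 lookahead=$ remaining=[$]
Step 26: reduce F->( E ). Stack=[F] ptr=11 lookahead=$ remaining=[$]
Step 27: reduce T->F. Stack=[T] ptr=11 lookahead=$ remaining=[$]
Step 28: reduce E->T. Stack=[E] ptr=11 lookahead=$ remaining=[$]
Step 29: accept. Stack=[E] ptr=11 lookahead=$ remaining=[$]

Answer: 29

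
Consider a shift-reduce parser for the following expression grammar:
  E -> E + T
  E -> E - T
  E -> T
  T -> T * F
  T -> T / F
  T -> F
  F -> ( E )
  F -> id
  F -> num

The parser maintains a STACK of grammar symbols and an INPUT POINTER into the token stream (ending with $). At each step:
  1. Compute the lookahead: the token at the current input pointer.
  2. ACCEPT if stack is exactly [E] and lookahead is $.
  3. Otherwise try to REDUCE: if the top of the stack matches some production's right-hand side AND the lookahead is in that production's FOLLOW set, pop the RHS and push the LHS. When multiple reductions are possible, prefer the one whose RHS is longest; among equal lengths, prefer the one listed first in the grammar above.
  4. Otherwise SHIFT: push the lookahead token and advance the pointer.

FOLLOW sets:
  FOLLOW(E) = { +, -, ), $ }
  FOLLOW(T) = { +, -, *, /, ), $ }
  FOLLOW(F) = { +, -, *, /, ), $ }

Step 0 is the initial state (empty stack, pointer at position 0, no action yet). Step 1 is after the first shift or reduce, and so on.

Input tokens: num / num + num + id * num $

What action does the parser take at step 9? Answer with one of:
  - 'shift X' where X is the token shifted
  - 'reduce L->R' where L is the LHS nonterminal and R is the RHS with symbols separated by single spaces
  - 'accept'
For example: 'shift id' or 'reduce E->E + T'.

Step 1: shift num. Stack=[num] ptr=1 lookahead=/ remaining=[/ num + num + id * num $]
Step 2: reduce F->num. Stack=[F] ptr=1 lookahead=/ remaining=[/ num + num + id * num $]
Step 3: reduce T->F. Stack=[T] ptr=1 lookahead=/ remaining=[/ num + num + id * num $]
Step 4: shift /. Stack=[T /] ptr=2 lookahead=num remaining=[num + num + id * num $]
Step 5: shift num. Stack=[T / num] ptr=3 lookahead=+ remaining=[+ num + id * num $]
Step 6: reduce F->num. Stack=[T / F] ptr=3 lookahead=+ remaining=[+ num + id * num $]
Step 7: reduce T->T / F. Stack=[T] ptr=3 lookahead=+ remaining=[+ num + id * num $]
Step 8: reduce E->T. Stack=[E] ptr=3 lookahead=+ remaining=[+ num + id * num $]
Step 9: shift +. Stack=[E +] ptr=4 lookahead=num remaining=[num + id * num $]

Answer: shift +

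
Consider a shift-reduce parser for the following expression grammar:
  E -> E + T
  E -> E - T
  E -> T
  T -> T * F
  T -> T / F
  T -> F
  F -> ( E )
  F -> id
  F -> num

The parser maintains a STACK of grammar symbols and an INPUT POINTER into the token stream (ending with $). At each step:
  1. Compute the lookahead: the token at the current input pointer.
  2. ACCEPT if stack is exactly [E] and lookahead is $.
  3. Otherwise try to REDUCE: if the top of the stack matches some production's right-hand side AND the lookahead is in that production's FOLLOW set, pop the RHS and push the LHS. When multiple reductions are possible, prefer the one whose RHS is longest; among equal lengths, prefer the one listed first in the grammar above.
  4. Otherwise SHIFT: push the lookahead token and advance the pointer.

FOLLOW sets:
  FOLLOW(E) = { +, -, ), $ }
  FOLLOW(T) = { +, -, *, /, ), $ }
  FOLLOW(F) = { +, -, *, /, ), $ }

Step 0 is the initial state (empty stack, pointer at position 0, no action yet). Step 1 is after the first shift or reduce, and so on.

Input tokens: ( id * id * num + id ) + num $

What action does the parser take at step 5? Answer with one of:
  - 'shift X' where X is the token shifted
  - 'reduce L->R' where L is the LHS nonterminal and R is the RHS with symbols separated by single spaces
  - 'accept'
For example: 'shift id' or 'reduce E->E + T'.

Answer: shift *

Derivation:
Step 1: shift (. Stack=[(] ptr=1 lookahead=id remaining=[id * id * num + id ) + num $]
Step 2: shift id. Stack=[( id] ptr=2 lookahead=* remaining=[* id * num + id ) + num $]
Step 3: reduce F->id. Stack=[( F] ptr=2 lookahead=* remaining=[* id * num + id ) + num $]
Step 4: reduce T->F. Stack=[( T] ptr=2 lookahead=* remaining=[* id * num + id ) + num $]
Step 5: shift *. Stack=[( T *] ptr=3 lookahead=id remaining=[id * num + id ) + num $]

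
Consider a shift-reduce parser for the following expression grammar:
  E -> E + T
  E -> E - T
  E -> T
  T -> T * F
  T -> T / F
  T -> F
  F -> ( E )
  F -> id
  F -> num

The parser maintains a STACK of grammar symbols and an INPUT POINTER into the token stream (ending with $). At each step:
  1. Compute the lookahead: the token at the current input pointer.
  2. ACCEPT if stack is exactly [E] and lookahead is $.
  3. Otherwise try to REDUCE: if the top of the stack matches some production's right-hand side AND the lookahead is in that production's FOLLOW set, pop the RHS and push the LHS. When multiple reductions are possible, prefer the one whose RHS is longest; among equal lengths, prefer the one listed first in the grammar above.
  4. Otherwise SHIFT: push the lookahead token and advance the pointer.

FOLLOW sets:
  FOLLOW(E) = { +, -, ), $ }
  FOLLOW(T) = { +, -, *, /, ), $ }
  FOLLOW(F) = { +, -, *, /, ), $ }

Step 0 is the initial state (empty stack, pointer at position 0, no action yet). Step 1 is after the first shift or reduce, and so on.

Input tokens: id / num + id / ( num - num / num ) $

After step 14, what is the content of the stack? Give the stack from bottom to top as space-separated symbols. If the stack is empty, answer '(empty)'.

Answer: E + T / (

Derivation:
Step 1: shift id. Stack=[id] ptr=1 lookahead=/ remaining=[/ num + id / ( num - num / num ) $]
Step 2: reduce F->id. Stack=[F] ptr=1 lookahead=/ remaining=[/ num + id / ( num - num / num ) $]
Step 3: reduce T->F. Stack=[T] ptr=1 lookahead=/ remaining=[/ num + id / ( num - num / num ) $]
Step 4: shift /. Stack=[T /] ptr=2 lookahead=num remaining=[num + id / ( num - num / num ) $]
Step 5: shift num. Stack=[T / num] ptr=3 lookahead=+ remaining=[+ id / ( num - num / num ) $]
Step 6: reduce F->num. Stack=[T / F] ptr=3 lookahead=+ remaining=[+ id / ( num - num / num ) $]
Step 7: reduce T->T / F. Stack=[T] ptr=3 lookahead=+ remaining=[+ id / ( num - num / num ) $]
Step 8: reduce E->T. Stack=[E] ptr=3 lookahead=+ remaining=[+ id / ( num - num / num ) $]
Step 9: shift +. Stack=[E +] ptr=4 lookahead=id remaining=[id / ( num - num / num ) $]
Step 10: shift id. Stack=[E + id] ptr=5 lookahead=/ remaining=[/ ( num - num / num ) $]
Step 11: reduce F->id. Stack=[E + F] ptr=5 lookahead=/ remaining=[/ ( num - num / num ) $]
Step 12: reduce T->F. Stack=[E + T] ptr=5 lookahead=/ remaining=[/ ( num - num / num ) $]
Step 13: shift /. Stack=[E + T /] ptr=6 lookahead=( remaining=[( num - num / num ) $]
Step 14: shift (. Stack=[E + T / (] ptr=7 lookahead=num remaining=[num - num / num ) $]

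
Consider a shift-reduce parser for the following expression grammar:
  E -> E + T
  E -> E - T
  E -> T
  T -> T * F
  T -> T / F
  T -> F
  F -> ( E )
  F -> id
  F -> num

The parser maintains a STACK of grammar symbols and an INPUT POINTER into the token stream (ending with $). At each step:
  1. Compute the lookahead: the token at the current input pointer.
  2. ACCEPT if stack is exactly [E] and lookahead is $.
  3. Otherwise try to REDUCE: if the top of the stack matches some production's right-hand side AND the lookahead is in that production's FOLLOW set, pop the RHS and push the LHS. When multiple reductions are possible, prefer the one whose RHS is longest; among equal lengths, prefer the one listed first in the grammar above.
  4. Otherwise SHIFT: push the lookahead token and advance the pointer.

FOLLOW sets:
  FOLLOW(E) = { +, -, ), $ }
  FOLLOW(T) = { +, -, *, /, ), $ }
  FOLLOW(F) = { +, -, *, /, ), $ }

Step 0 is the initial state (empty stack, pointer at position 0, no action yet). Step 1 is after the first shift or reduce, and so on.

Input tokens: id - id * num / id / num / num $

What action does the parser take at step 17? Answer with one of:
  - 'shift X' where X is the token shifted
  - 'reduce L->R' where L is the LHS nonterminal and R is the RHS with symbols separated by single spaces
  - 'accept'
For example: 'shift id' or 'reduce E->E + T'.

Step 1: shift id. Stack=[id] ptr=1 lookahead=- remaining=[- id * num / id / num / num $]
Step 2: reduce F->id. Stack=[F] ptr=1 lookahead=- remaining=[- id * num / id / num / num $]
Step 3: reduce T->F. Stack=[T] ptr=1 lookahead=- remaining=[- id * num / id / num / num $]
Step 4: reduce E->T. Stack=[E] ptr=1 lookahead=- remaining=[- id * num / id / num / num $]
Step 5: shift -. Stack=[E -] ptr=2 lookahead=id remaining=[id * num / id / num / num $]
Step 6: shift id. Stack=[E - id] ptr=3 lookahead=* remaining=[* num / id / num / num $]
Step 7: reduce F->id. Stack=[E - F] ptr=3 lookahead=* remaining=[* num / id / num / num $]
Step 8: reduce T->F. Stack=[E - T] ptr=3 lookahead=* remaining=[* num / id / num / num $]
Step 9: shift *. Stack=[E - T *] ptr=4 lookahead=num remaining=[num / id / num / num $]
Step 10: shift num. Stack=[E - T * num] ptr=5 lookahead=/ remaining=[/ id / num / num $]
Step 11: reduce F->num. Stack=[E - T * F] ptr=5 lookahead=/ remaining=[/ id / num / num $]
Step 12: reduce T->T * F. Stack=[E - T] ptr=5 lookahead=/ remaining=[/ id / num / num $]
Step 13: shift /. Stack=[E - T /] ptr=6 lookahead=id remaining=[id / num / num $]
Step 14: shift id. Stack=[E - T / id] ptr=7 lookahead=/ remaining=[/ num / num $]
Step 15: reduce F->id. Stack=[E - T / F] ptr=7 lookahead=/ remaining=[/ num / num $]
Step 16: reduce T->T / F. Stack=[E - T] ptr=7 lookahead=/ remaining=[/ num / num $]
Step 17: shift /. Stack=[E - T /] ptr=8 lookahead=num remaining=[num / num $]

Answer: shift /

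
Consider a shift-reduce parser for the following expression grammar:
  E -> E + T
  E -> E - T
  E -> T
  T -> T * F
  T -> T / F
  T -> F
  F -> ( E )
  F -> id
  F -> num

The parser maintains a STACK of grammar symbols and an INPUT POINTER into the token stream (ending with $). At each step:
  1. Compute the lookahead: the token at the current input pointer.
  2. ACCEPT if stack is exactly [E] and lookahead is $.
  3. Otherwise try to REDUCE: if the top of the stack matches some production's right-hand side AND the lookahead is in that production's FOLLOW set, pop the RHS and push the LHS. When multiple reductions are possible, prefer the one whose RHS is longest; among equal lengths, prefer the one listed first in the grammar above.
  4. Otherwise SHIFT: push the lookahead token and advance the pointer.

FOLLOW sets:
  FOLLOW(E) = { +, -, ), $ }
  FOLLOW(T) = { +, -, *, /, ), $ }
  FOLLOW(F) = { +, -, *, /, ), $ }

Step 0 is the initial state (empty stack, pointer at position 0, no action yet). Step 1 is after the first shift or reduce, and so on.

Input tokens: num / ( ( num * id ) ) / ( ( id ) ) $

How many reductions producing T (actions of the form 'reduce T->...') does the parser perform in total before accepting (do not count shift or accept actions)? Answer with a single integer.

Step 1: shift num. Stack=[num] ptr=1 lookahead=/ remaining=[/ ( ( num * id ) ) / ( ( id ) ) $]
Step 2: reduce F->num. Stack=[F] ptr=1 lookahead=/ remaining=[/ ( ( num * id ) ) / ( ( id ) ) $]
Step 3: reduce T->F. Stack=[T] ptr=1 lookahead=/ remaining=[/ ( ( num * id ) ) / ( ( id ) ) $]
Step 4: shift /. Stack=[T /] ptr=2 lookahead=( remaining=[( ( num * id ) ) / ( ( id ) ) $]
Step 5: shift (. Stack=[T / (] ptr=3 lookahead=( remaining=[( num * id ) ) / ( ( id ) ) $]
Step 6: shift (. Stack=[T / ( (] ptr=4 lookahead=num remaining=[num * id ) ) / ( ( id ) ) $]
Step 7: shift num. Stack=[T / ( ( num] ptr=5 lookahead=* remaining=[* id ) ) / ( ( id ) ) $]
Step 8: reduce F->num. Stack=[T / ( ( F] ptr=5 lookahead=* remaining=[* id ) ) / ( ( id ) ) $]
Step 9: reduce T->F. Stack=[T / ( ( T] ptr=5 lookahead=* remaining=[* id ) ) / ( ( id ) ) $]
Step 10: shift *. Stack=[T / ( ( T *] ptr=6 lookahead=id remaining=[id ) ) / ( ( id ) ) $]
Step 11: shift id. Stack=[T / ( ( T * id] ptr=7 lookahead=) remaining=[) ) / ( ( id ) ) $]
Step 12: reduce F->id. Stack=[T / ( ( T * F] ptr=7 lookahead=) remaining=[) ) / ( ( id ) ) $]
Step 13: reduce T->T * F. Stack=[T / ( ( T] ptr=7 lookahead=) remaining=[) ) / ( ( id ) ) $]
Step 14: reduce E->T. Stack=[T / ( ( E] ptr=7 lookahead=) remaining=[) ) / ( ( id ) ) $]
Step 15: shift ). Stack=[T / ( ( E )] ptr=8 lookahead=) remaining=[) / ( ( id ) ) $]
Step 16: reduce F->( E ). Stack=[T / ( F] ptr=8 lookahead=) remaining=[) / ( ( id ) ) $]
Step 17: reduce T->F. Stack=[T / ( T] ptr=8 lookahead=) remaining=[) / ( ( id ) ) $]
Step 18: reduce E->T. Stack=[T / ( E] ptr=8 lookahead=) remaining=[) / ( ( id ) ) $]
Step 19: shift ). Stack=[T / ( E )] ptr=9 lookahead=/ remaining=[/ ( ( id ) ) $]
Step 20: reduce F->( E ). Stack=[T / F] ptr=9 lookahead=/ remaining=[/ ( ( id ) ) $]
Step 21: reduce T->T / F. Stack=[T] ptr=9 lookahead=/ remaining=[/ ( ( id ) ) $]
Step 22: shift /. Stack=[T /] ptr=10 lookahead=( remaining=[( ( id ) ) $]
Step 23: shift (. Stack=[T / (] ptr=11 lookahead=( remaining=[( id ) ) $]
Step 24: shift (. Stack=[T / ( (] ptr=12 lookahead=id remaining=[id ) ) $]
Step 25: shift id. Stack=[T / ( ( id] ptr=13 lookahead=) remaining=[) ) $]
Step 26: reduce F->id. Stack=[T / ( ( F] ptr=13 lookahead=) remaining=[) ) $]
Step 27: reduce T->F. Stack=[T / ( ( T] ptr=13 lookahead=) remaining=[) ) $]
Step 28: reduce E->T. Stack=[T / ( ( E] ptr=13 lookahead=) remaining=[) ) $]
Step 29: shift ). Stack=[T / ( ( E )] ptr=14 lookahead=) remaining=[) $]
Step 30: reduce F->( E ). Stack=[T / ( F] ptr=14 lookahead=) remaining=[) $]
Step 31: reduce T->F. Stack=[T / ( T] ptr=14 lookahead=) remaining=[) $]
Step 32: reduce E->T. Stack=[T / ( E] ptr=14 lookahead=) remaining=[) $]
Step 33: shift ). Stack=[T / ( E )] ptr=15 lookahead=$ remaining=[$]
Step 34: reduce F->( E ). Stack=[T / F] ptr=15 lookahead=$ remaining=[$]
Step 35: reduce T->T / F. Stack=[T] ptr=15 lookahead=$ remaining=[$]
Step 36: reduce E->T. Stack=[E] ptr=15 lookahead=$ remaining=[$]
Step 37: accept. Stack=[E] ptr=15 lookahead=$ remaining=[$]

Answer: 8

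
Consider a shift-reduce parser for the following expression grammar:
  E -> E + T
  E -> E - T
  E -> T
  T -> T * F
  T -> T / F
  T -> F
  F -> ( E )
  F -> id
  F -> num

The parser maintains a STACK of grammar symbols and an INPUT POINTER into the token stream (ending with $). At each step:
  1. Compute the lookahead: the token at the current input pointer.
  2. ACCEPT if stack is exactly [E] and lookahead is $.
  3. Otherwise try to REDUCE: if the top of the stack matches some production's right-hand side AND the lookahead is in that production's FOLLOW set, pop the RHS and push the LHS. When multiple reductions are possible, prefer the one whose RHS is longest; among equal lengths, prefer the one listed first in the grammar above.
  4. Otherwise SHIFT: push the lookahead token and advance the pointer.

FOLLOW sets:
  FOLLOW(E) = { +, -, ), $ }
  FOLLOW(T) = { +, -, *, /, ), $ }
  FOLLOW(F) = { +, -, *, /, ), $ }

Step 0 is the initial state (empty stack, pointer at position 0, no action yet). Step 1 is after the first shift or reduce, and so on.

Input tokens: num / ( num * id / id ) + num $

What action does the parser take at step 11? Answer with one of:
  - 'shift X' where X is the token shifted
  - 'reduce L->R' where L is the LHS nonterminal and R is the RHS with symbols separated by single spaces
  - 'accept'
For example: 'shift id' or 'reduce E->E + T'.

Answer: reduce F->id

Derivation:
Step 1: shift num. Stack=[num] ptr=1 lookahead=/ remaining=[/ ( num * id / id ) + num $]
Step 2: reduce F->num. Stack=[F] ptr=1 lookahead=/ remaining=[/ ( num * id / id ) + num $]
Step 3: reduce T->F. Stack=[T] ptr=1 lookahead=/ remaining=[/ ( num * id / id ) + num $]
Step 4: shift /. Stack=[T /] ptr=2 lookahead=( remaining=[( num * id / id ) + num $]
Step 5: shift (. Stack=[T / (] ptr=3 lookahead=num remaining=[num * id / id ) + num $]
Step 6: shift num. Stack=[T / ( num] ptr=4 lookahead=* remaining=[* id / id ) + num $]
Step 7: reduce F->num. Stack=[T / ( F] ptr=4 lookahead=* remaining=[* id / id ) + num $]
Step 8: reduce T->F. Stack=[T / ( T] ptr=4 lookahead=* remaining=[* id / id ) + num $]
Step 9: shift *. Stack=[T / ( T *] ptr=5 lookahead=id remaining=[id / id ) + num $]
Step 10: shift id. Stack=[T / ( T * id] ptr=6 lookahead=/ remaining=[/ id ) + num $]
Step 11: reduce F->id. Stack=[T / ( T * F] ptr=6 lookahead=/ remaining=[/ id ) + num $]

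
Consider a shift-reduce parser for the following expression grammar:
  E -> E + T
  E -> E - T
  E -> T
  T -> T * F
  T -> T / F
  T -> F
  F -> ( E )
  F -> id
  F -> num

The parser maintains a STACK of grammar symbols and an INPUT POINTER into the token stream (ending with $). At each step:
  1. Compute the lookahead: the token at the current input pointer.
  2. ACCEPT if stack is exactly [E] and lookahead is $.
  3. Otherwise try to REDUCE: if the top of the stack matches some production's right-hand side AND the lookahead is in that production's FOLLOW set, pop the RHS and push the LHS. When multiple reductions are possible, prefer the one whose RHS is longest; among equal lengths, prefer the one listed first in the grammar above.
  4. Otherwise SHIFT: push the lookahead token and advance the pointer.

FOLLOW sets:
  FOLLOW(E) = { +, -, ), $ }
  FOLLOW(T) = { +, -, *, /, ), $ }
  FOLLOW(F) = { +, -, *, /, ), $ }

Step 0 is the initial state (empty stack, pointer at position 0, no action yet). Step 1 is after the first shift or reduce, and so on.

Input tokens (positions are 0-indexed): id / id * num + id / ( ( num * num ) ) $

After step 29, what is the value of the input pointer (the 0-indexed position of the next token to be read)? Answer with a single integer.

Answer: 14

Derivation:
Step 1: shift id. Stack=[id] ptr=1 lookahead=/ remaining=[/ id * num + id / ( ( num * num ) ) $]
Step 2: reduce F->id. Stack=[F] ptr=1 lookahead=/ remaining=[/ id * num + id / ( ( num * num ) ) $]
Step 3: reduce T->F. Stack=[T] ptr=1 lookahead=/ remaining=[/ id * num + id / ( ( num * num ) ) $]
Step 4: shift /. Stack=[T /] ptr=2 lookahead=id remaining=[id * num + id / ( ( num * num ) ) $]
Step 5: shift id. Stack=[T / id] ptr=3 lookahead=* remaining=[* num + id / ( ( num * num ) ) $]
Step 6: reduce F->id. Stack=[T / F] ptr=3 lookahead=* remaining=[* num + id / ( ( num * num ) ) $]
Step 7: reduce T->T / F. Stack=[T] ptr=3 lookahead=* remaining=[* num + id / ( ( num * num ) ) $]
Step 8: shift *. Stack=[T *] ptr=4 lookahead=num remaining=[num + id / ( ( num * num ) ) $]
Step 9: shift num. Stack=[T * num] ptr=5 lookahead=+ remaining=[+ id / ( ( num * num ) ) $]
Step 10: reduce F->num. Stack=[T * F] ptr=5 lookahead=+ remaining=[+ id / ( ( num * num ) ) $]
Step 11: reduce T->T * F. Stack=[T] ptr=5 lookahead=+ remaining=[+ id / ( ( num * num ) ) $]
Step 12: reduce E->T. Stack=[E] ptr=5 lookahead=+ remaining=[+ id / ( ( num * num ) ) $]
Step 13: shift +. Stack=[E +] ptr=6 lookahead=id remaining=[id / ( ( num * num ) ) $]
Step 14: shift id. Stack=[E + id] ptr=7 lookahead=/ remaining=[/ ( ( num * num ) ) $]
Step 15: reduce F->id. Stack=[E + F] ptr=7 lookahead=/ remaining=[/ ( ( num * num ) ) $]
Step 16: reduce T->F. Stack=[E + T] ptr=7 lookahead=/ remaining=[/ ( ( num * num ) ) $]
Step 17: shift /. Stack=[E + T /] ptr=8 lookahead=( remaining=[( ( num * num ) ) $]
Step 18: shift (. Stack=[E + T / (] ptr=9 lookahead=( remaining=[( num * num ) ) $]
Step 19: shift (. Stack=[E + T / ( (] ptr=10 lookahead=num remaining=[num * num ) ) $]
Step 20: shift num. Stack=[E + T / ( ( num] ptr=11 lookahead=* remaining=[* num ) ) $]
Step 21: reduce F->num. Stack=[E + T / ( ( F] ptr=11 lookahead=* remaining=[* num ) ) $]
Step 22: reduce T->F. Stack=[E + T / ( ( T] ptr=11 lookahead=* remaining=[* num ) ) $]
Step 23: shift *. Stack=[E + T / ( ( T *] ptr=12 lookahead=num remaining=[num ) ) $]
Step 24: shift num. Stack=[E + T / ( ( T * num] ptr=13 lookahead=) remaining=[) ) $]
Step 25: reduce F->num. Stack=[E + T / ( ( T * F] ptr=13 lookahead=) remaining=[) ) $]
Step 26: reduce T->T * F. Stack=[E + T / ( ( T] ptr=13 lookahead=) remaining=[) ) $]
Step 27: reduce E->T. Stack=[E + T / ( ( E] ptr=13 lookahead=) remaining=[) ) $]
Step 28: shift ). Stack=[E + T / ( ( E )] ptr=14 lookahead=) remaining=[) $]
Step 29: reduce F->( E ). Stack=[E + T / ( F] ptr=14 lookahead=) remaining=[) $]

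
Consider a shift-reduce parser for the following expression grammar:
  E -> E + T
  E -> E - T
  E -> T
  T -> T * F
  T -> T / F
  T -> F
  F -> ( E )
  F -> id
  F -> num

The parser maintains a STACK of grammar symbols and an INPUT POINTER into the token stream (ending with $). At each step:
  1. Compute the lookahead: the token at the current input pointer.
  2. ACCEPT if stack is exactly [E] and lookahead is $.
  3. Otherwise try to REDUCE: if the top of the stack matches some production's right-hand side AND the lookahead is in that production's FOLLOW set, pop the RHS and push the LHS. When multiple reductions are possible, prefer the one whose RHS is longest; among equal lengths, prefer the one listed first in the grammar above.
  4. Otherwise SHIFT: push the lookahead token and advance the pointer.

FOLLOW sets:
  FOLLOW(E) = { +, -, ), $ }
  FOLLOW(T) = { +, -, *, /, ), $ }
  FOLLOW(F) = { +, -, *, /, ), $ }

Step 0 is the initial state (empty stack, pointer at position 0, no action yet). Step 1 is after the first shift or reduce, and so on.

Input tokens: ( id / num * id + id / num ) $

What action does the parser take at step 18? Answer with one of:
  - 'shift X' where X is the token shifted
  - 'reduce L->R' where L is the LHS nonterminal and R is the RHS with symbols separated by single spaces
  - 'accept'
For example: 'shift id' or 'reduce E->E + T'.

Answer: shift /

Derivation:
Step 1: shift (. Stack=[(] ptr=1 lookahead=id remaining=[id / num * id + id / num ) $]
Step 2: shift id. Stack=[( id] ptr=2 lookahead=/ remaining=[/ num * id + id / num ) $]
Step 3: reduce F->id. Stack=[( F] ptr=2 lookahead=/ remaining=[/ num * id + id / num ) $]
Step 4: reduce T->F. Stack=[( T] ptr=2 lookahead=/ remaining=[/ num * id + id / num ) $]
Step 5: shift /. Stack=[( T /] ptr=3 lookahead=num remaining=[num * id + id / num ) $]
Step 6: shift num. Stack=[( T / num] ptr=4 lookahead=* remaining=[* id + id / num ) $]
Step 7: reduce F->num. Stack=[( T / F] ptr=4 lookahead=* remaining=[* id + id / num ) $]
Step 8: reduce T->T / F. Stack=[( T] ptr=4 lookahead=* remaining=[* id + id / num ) $]
Step 9: shift *. Stack=[( T *] ptr=5 lookahead=id remaining=[id + id / num ) $]
Step 10: shift id. Stack=[( T * id] ptr=6 lookahead=+ remaining=[+ id / num ) $]
Step 11: reduce F->id. Stack=[( T * F] ptr=6 lookahead=+ remaining=[+ id / num ) $]
Step 12: reduce T->T * F. Stack=[( T] ptr=6 lookahead=+ remaining=[+ id / num ) $]
Step 13: reduce E->T. Stack=[( E] ptr=6 lookahead=+ remaining=[+ id / num ) $]
Step 14: shift +. Stack=[( E +] ptr=7 lookahead=id remaining=[id / num ) $]
Step 15: shift id. Stack=[( E + id] ptr=8 lookahead=/ remaining=[/ num ) $]
Step 16: reduce F->id. Stack=[( E + F] ptr=8 lookahead=/ remaining=[/ num ) $]
Step 17: reduce T->F. Stack=[( E + T] ptr=8 lookahead=/ remaining=[/ num ) $]
Step 18: shift /. Stack=[( E + T /] ptr=9 lookahead=num remaining=[num ) $]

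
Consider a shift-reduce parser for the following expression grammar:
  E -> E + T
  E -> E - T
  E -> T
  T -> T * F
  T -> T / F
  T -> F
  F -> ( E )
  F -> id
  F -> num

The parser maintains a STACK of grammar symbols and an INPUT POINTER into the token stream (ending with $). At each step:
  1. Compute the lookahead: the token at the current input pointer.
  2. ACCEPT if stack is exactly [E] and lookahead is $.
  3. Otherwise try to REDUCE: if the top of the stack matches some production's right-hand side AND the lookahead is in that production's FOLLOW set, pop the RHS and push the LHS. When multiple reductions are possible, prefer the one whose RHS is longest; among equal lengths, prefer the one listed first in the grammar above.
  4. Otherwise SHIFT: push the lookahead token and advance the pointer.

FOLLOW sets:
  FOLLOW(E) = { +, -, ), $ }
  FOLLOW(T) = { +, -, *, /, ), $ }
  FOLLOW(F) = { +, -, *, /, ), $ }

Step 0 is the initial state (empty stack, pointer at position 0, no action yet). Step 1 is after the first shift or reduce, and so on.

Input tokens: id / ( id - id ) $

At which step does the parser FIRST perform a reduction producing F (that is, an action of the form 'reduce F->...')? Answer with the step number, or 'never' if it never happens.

Step 1: shift id. Stack=[id] ptr=1 lookahead=/ remaining=[/ ( id - id ) $]
Step 2: reduce F->id. Stack=[F] ptr=1 lookahead=/ remaining=[/ ( id - id ) $]

Answer: 2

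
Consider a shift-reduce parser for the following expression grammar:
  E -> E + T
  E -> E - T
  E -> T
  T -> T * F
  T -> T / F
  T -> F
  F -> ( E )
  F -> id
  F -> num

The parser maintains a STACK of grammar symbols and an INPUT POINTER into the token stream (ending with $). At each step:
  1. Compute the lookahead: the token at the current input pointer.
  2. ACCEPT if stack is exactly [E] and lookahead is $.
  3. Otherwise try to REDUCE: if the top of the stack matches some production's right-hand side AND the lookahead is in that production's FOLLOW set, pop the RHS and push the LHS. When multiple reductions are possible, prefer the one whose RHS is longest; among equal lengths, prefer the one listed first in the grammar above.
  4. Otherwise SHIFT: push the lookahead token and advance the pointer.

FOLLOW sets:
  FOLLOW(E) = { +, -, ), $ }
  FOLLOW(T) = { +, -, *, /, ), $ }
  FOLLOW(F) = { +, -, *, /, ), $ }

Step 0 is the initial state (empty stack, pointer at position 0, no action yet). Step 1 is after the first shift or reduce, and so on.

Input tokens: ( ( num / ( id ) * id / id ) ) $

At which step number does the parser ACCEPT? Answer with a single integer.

Answer: 32

Derivation:
Step 1: shift (. Stack=[(] ptr=1 lookahead=( remaining=[( num / ( id ) * id / id ) ) $]
Step 2: shift (. Stack=[( (] ptr=2 lookahead=num remaining=[num / ( id ) * id / id ) ) $]
Step 3: shift num. Stack=[( ( num] ptr=3 lookahead=/ remaining=[/ ( id ) * id / id ) ) $]
Step 4: reduce F->num. Stack=[( ( F] ptr=3 lookahead=/ remaining=[/ ( id ) * id / id ) ) $]
Step 5: reduce T->F. Stack=[( ( T] ptr=3 lookahead=/ remaining=[/ ( id ) * id / id ) ) $]
Step 6: shift /. Stack=[( ( T /] ptr=4 lookahead=( remaining=[( id ) * id / id ) ) $]
Step 7: shift (. Stack=[( ( T / (] ptr=5 lookahead=id remaining=[id ) * id / id ) ) $]
Step 8: shift id. Stack=[( ( T / ( id] ptr=6 lookahead=) remaining=[) * id / id ) ) $]
Step 9: reduce F->id. Stack=[( ( T / ( F] ptr=6 lookahead=) remaining=[) * id / id ) ) $]
Step 10: reduce T->F. Stack=[( ( T / ( T] ptr=6 lookahead=) remaining=[) * id / id ) ) $]
Step 11: reduce E->T. Stack=[( ( T / ( E] ptr=6 lookahead=) remaining=[) * id / id ) ) $]
Step 12: shift ). Stack=[( ( T / ( E )] ptr=7 lookahead=* remaining=[* id / id ) ) $]
Step 13: reduce F->( E ). Stack=[( ( T / F] ptr=7 lookahead=* remaining=[* id / id ) ) $]
Step 14: reduce T->T / F. Stack=[( ( T] ptr=7 lookahead=* remaining=[* id / id ) ) $]
Step 15: shift *. Stack=[( ( T *] ptr=8 lookahead=id remaining=[id / id ) ) $]
Step 16: shift id. Stack=[( ( T * id] ptr=9 lookahead=/ remaining=[/ id ) ) $]
Step 17: reduce F->id. Stack=[( ( T * F] ptr=9 lookahead=/ remaining=[/ id ) ) $]
Step 18: reduce T->T * F. Stack=[( ( T] ptr=9 lookahead=/ remaining=[/ id ) ) $]
Step 19: shift /. Stack=[( ( T /] ptr=10 lookahead=id remaining=[id ) ) $]
Step 20: shift id. Stack=[( ( T / id] ptr=11 lookahead=) remaining=[) ) $]
Step 21: reduce F->id. Stack=[( ( T / F] ptr=11 lookahead=) remaining=[) ) $]
Step 22: reduce T->T / F. Stack=[( ( T] ptr=11 lookahead=) remaining=[) ) $]
Step 23: reduce E->T. Stack=[( ( E] ptr=11 lookahead=) remaining=[) ) $]
Step 24: shift ). Stack=[( ( E )] ptr=12 lookahead=) remaining=[) $]
Step 25: reduce F->( E ). Stack=[( F] ptr=12 lookahead=) remaining=[) $]
Step 26: reduce T->F. Stack=[( T] ptr=12 lookahead=) remaining=[) $]
Step 27: reduce E->T. Stack=[( E] ptr=12 lookahead=) remaining=[) $]
Step 28: shift ). Stack=[( E )] ptr=13 lookahead=$ remaining=[$]
Step 29: reduce F->( E ). Stack=[F] ptr=13 lookahead=$ remaining=[$]
Step 30: reduce T->F. Stack=[T] ptr=13 lookahead=$ remaining=[$]
Step 31: reduce E->T. Stack=[E] ptr=13 lookahead=$ remaining=[$]
Step 32: accept. Stack=[E] ptr=13 lookahead=$ remaining=[$]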